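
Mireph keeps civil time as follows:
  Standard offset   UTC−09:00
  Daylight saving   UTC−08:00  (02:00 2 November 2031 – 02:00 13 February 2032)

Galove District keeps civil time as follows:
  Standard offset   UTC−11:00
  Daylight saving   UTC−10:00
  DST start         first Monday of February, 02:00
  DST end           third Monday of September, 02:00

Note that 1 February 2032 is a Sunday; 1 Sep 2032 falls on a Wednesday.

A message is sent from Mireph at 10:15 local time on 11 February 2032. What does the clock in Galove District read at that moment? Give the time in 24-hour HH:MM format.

08:15

11 February 2032 falls between 2 November 2031 and 13 February 2032, so daylight saving is in effect and Mireph is at UTC−08:00.
10:15 Mireph + 8h = 18:15 UTC.
1 February 2032 is a Sunday, so the first Monday is February 2.
1 September 2032 is a Wednesday, so the first Monday is September 6 and the third is September 20.
At the standard offset (UTC−11:00), 18:15 UTC − 11h = 07:15 Galove District standard time.
Daylight saving runs 2 February – 20 September; the standard-time date in Galove District, 11 February 2032, is inside that window, so Galove District is at UTC−10:00.
18:15 UTC − 10h = 08:15 Galove District.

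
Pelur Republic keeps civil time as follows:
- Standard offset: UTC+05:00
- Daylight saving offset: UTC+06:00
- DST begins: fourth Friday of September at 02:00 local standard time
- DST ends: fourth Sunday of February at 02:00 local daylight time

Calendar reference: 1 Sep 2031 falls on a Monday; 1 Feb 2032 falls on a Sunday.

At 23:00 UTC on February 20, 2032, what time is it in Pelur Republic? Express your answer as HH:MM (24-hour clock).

05:00

1 September 2031 is a Monday, so the first Friday is September 5 and the fourth is September 26.
1 February 2032 is a Sunday, so the first Sunday is February 1 and the fourth is February 22.
At the standard offset (UTC+05:00), 23:00 UTC + 5h = 04:00 Pelur Republic standard time (rolling into the next day, 21 February 2032).
The standard-time date in Pelur Republic, February 21, 2032, lies within the daylight-saving period (26 September 2031 – 22 February 2032), so Pelur Republic is on daylight time, UTC+06:00.
23:00 UTC + 6h = 05:00 local (rolling into the next day, 21 February 2032).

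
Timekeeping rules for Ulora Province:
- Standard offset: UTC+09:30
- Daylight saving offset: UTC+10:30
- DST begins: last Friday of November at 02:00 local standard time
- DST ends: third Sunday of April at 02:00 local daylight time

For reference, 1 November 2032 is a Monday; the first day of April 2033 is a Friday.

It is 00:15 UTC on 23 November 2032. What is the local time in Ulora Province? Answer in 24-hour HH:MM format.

1 November 2032 is a Monday, so Fridays fall on 5, 12, 19, 26; the last is November 26.
1 April 2033 is a Friday, so the first Sunday is April 3 and the third is April 17.
At the standard offset (UTC+09:30), 00:15 UTC + 9h30m = 09:45 Ulora Province standard time.
The standard-time date in Ulora Province, 23 November 2032, is outside the daylight-saving period (26 November 2032 – 17 April 2033), so Ulora Province is on standard time, UTC+09:30.
00:15 UTC + 9h30m = 09:45 local.

09:45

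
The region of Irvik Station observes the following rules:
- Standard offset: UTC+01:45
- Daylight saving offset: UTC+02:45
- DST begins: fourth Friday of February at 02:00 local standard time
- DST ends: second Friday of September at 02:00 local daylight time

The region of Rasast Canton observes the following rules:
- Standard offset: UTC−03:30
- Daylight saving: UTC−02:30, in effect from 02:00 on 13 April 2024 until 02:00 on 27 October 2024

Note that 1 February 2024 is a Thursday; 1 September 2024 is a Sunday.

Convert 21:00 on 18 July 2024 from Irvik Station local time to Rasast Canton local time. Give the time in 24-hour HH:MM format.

15:45

1 February 2024 is a Thursday, so the first Friday is February 2 and the fourth is February 23.
1 September 2024 is a Sunday, so the first Friday is September 6 and the second is September 13.
18 July 2024 lies within the daylight-saving period (23 February – 13 September), so Irvik Station is on daylight time, UTC+02:45.
21:00 Irvik Station − 2h45m = 18:15 UTC.
At the standard offset (UTC−03:30), 18:15 UTC − 3h30m = 14:45 Rasast Canton standard time.
Daylight saving runs 13 April – 27 October; the standard-time date in Rasast Canton, 18 July 2024, is inside that window, so Rasast Canton is at UTC−02:30.
18:15 UTC − 2h30m = 15:45 Rasast Canton.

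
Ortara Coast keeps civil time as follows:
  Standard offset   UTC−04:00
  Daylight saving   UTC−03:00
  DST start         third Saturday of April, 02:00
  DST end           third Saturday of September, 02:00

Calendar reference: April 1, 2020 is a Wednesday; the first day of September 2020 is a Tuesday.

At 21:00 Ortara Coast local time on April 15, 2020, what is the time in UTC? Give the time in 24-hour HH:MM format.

01:00

1 April 2020 is a Wednesday, so the first Saturday is April 4 and the third is April 18.
1 September 2020 is a Tuesday, so the first Saturday is September 5 and the third is September 19.
April 15, 2020 does not fall between 18 April and 19 September, so daylight saving is not in effect and Ortara Coast is at UTC−04:00.
21:00 local + 4h = 01:00 UTC (rolling into the next day, 16 April 2020).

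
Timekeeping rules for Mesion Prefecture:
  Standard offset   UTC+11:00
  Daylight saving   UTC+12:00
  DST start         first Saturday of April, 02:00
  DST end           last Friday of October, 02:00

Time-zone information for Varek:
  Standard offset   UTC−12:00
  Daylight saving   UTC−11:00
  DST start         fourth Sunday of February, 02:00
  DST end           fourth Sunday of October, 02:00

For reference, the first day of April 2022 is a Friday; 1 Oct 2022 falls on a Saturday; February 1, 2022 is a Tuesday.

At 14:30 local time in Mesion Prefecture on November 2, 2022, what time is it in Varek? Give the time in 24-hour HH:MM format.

1 April 2022 is a Friday, so the first Saturday is April 2.
1 October 2022 is a Saturday, so Fridays fall on 7, 14, 21, 28; the last is October 28.
November 2, 2022 does not fall between 2 April and 28 October, so daylight saving is not in effect and Mesion Prefecture is at UTC+11:00.
14:30 Mesion Prefecture − 11h = 03:30 UTC.
1 February 2022 is a Tuesday, so the first Sunday is February 6 and the fourth is February 27.
1 October 2022 is a Saturday, so the first Sunday is October 2 and the fourth is October 23.
At the standard offset (UTC−12:00), 03:30 UTC − 12h = 15:30 Varek standard time (rolling into the previous day, 1 November 2022).
Daylight saving runs 27 February – 23 October; the standard-time date in Varek, November 1, 2022, is outside that window, so Varek is on standard time at UTC−12:00.
03:30 UTC − 12h = 15:30 Varek (rolling into the previous day, 1 November 2022).

15:30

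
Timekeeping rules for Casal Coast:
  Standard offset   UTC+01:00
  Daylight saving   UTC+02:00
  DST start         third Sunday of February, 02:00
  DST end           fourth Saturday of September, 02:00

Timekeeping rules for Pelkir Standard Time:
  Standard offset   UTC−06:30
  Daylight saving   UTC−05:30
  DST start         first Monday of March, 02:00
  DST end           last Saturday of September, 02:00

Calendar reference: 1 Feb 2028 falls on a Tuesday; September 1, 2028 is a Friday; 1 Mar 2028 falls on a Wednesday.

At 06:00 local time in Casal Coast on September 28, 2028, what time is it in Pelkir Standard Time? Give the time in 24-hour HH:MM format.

1 February 2028 is a Tuesday, so the first Sunday is February 6 and the third is February 20.
1 September 2028 is a Friday, so the first Saturday is September 2 and the fourth is September 23.
Daylight saving runs 20 February – 23 September; September 28, 2028 is outside that window, so Casal Coast is on standard time at UTC+01:00.
06:00 Casal Coast − 1h = 05:00 UTC.
1 March 2028 is a Wednesday, so the first Monday is March 6.
1 September 2028 is a Friday, so Saturdays fall on 2, 9, 16, 23, 30; the last is September 30.
At the standard offset (UTC−06:30), 05:00 UTC − 6h30m = 22:30 Pelkir Standard Time standard time (rolling into the previous day, 27 September 2028).
Daylight saving runs 6 March – 30 September; the standard-time date in Pelkir Standard Time, September 27, 2028, is inside that window, so Pelkir Standard Time is at UTC−05:30.
05:00 UTC − 5h30m = 23:30 Pelkir Standard Time (rolling into the previous day, 27 September 2028).

23:30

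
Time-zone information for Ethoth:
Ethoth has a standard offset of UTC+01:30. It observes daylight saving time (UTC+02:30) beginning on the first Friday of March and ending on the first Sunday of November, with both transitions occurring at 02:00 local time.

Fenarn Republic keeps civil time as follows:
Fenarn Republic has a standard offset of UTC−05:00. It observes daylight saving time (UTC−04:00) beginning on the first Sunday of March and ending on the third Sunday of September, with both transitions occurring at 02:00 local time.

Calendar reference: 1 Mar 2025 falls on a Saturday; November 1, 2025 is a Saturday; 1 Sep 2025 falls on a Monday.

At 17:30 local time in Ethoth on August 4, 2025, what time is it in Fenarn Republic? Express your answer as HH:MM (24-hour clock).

11:00

1 March 2025 is a Saturday, so the first Friday is March 7.
1 November 2025 is a Saturday, so the first Sunday is November 2.
August 4, 2025 falls between 7 March and 2 November, so daylight saving is in effect and Ethoth is at UTC+02:30.
17:30 Ethoth − 2h30m = 15:00 UTC.
1 March 2025 is a Saturday, so the first Sunday is March 2.
1 September 2025 is a Monday, so the first Sunday is September 7 and the third is September 21.
At the standard offset (UTC−05:00), 15:00 UTC − 5h = 10:00 Fenarn Republic standard time.
The standard-time date in Fenarn Republic, August 4, 2025, falls between 2 March and 21 September, so daylight saving is in effect and Fenarn Republic is at UTC−04:00.
15:00 UTC − 4h = 11:00 Fenarn Republic.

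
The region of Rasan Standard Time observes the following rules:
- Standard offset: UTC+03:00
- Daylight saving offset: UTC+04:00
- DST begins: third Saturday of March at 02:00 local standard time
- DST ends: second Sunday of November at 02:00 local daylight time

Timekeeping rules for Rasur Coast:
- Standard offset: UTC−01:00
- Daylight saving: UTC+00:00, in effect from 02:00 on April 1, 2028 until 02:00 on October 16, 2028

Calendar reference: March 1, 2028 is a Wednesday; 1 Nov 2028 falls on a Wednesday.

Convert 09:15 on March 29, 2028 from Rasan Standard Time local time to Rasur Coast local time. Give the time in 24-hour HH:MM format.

1 March 2028 is a Wednesday, so the first Saturday is March 4 and the third is March 18.
1 November 2028 is a Wednesday, so the first Sunday is November 5 and the second is November 12.
March 29, 2028 falls between 18 March and 12 November, so daylight saving is in effect and Rasan Standard Time is at UTC+04:00.
09:15 Rasan Standard Time − 4h = 05:15 UTC.
At the standard offset (UTC−01:00), 05:15 UTC − 1h = 04:15 Rasur Coast standard time.
Daylight saving runs 1 April – 16 October; the standard-time date in Rasur Coast, March 29, 2028, is outside that window, so Rasur Coast is on standard time at UTC−01:00.
05:15 UTC − 1h = 04:15 Rasur Coast.

04:15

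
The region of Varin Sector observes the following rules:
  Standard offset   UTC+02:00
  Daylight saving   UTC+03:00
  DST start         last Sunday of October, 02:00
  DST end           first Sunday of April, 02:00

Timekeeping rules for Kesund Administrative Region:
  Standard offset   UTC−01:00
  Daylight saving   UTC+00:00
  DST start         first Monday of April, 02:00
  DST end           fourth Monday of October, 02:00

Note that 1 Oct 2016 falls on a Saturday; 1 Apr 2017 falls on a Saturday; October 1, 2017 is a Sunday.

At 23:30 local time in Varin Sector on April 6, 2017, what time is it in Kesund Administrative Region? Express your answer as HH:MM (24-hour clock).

21:30

1 October 2016 is a Saturday, so Sundays fall on 2, 9, 16, 23, 30; the last is October 30.
1 April 2017 is a Saturday, so the first Sunday is April 2.
April 6, 2017 is outside the daylight-saving period (30 October 2016 – 2 April 2017), so Varin Sector is on standard time, UTC+02:00.
23:30 Varin Sector − 2h = 21:30 UTC.
1 April 2017 is a Saturday, so the first Monday is April 3.
1 October 2017 is a Sunday, so the first Monday is October 2 and the fourth is October 23.
At the standard offset (UTC−01:00), 21:30 UTC − 1h = 20:30 Kesund Administrative Region standard time.
Daylight saving runs 3 April – 23 October; the standard-time date in Kesund Administrative Region, April 6, 2017, is inside that window, so Kesund Administrative Region is at UTC+00:00.
21:30 UTC + 0h = 21:30 Kesund Administrative Region.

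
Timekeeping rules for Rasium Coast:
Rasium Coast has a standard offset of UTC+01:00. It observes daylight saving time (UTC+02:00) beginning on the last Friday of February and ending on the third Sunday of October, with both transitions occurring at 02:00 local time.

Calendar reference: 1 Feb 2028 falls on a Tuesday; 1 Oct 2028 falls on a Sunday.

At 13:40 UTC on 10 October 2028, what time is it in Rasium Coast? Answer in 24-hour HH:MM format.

15:40

1 February 2028 is a Tuesday, so Fridays fall on 4, 11, 18, 25; the last is February 25.
1 October 2028 is a Sunday, so the first Sunday is October 1 and the third is October 15.
At the standard offset (UTC+01:00), 13:40 UTC + 1h = 14:40 Rasium Coast standard time.
The standard-time date in Rasium Coast, 10 October 2028, lies within the daylight-saving period (25 February – 15 October), so Rasium Coast is on daylight time, UTC+02:00.
13:40 UTC + 2h = 15:40 local.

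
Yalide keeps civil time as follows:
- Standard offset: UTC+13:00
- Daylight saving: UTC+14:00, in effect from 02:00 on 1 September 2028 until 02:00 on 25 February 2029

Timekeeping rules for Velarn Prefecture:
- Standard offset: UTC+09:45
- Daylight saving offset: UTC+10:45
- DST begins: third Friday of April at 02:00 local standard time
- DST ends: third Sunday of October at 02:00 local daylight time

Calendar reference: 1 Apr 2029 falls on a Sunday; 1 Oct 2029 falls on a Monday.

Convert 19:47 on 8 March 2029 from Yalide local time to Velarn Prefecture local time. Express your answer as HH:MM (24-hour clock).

8 March 2029 does not fall between 1 September 2028 and 25 February 2029, so daylight saving is not in effect and Yalide is at UTC+13:00.
19:47 Yalide − 13h = 06:47 UTC.
1 April 2029 is a Sunday, so the first Friday is April 6 and the third is April 20.
1 October 2029 is a Monday, so the first Sunday is October 7 and the third is October 21.
At the standard offset (UTC+09:45), 06:47 UTC + 9h45m = 16:32 Velarn Prefecture standard time.
Daylight saving runs 20 April – 21 October; the standard-time date in Velarn Prefecture, 8 March 2029, is outside that window, so Velarn Prefecture is on standard time at UTC+09:45.
06:47 UTC + 9h45m = 16:32 Velarn Prefecture.

16:32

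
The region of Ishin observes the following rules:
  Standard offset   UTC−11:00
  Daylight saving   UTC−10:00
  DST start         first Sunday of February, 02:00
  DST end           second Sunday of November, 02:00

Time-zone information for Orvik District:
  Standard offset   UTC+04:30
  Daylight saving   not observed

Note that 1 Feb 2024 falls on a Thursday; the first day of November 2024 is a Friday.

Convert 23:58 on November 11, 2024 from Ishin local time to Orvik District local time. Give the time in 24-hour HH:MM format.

15:28

1 February 2024 is a Thursday, so the first Sunday is February 4.
1 November 2024 is a Friday, so the first Sunday is November 3 and the second is November 10.
November 11, 2024 does not fall between 4 February and 10 November, so daylight saving is not in effect and Ishin is at UTC−11:00.
23:58 Ishin + 11h = 10:58 UTC (rolling into the next day, 12 November 2024).
Orvik District stays on UTC+04:30 all year.
10:58 UTC + 4h30m = 15:28 Orvik District.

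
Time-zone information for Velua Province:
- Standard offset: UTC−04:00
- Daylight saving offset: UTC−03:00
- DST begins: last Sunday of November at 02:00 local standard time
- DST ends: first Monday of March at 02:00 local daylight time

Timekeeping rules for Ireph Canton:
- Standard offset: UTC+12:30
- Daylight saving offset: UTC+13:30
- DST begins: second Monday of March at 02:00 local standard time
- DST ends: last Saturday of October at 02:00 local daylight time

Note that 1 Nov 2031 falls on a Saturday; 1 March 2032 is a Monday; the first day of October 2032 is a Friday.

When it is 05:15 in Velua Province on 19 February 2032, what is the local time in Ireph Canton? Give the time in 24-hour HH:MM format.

20:45

1 November 2031 is a Saturday, so Sundays fall on 2, 9, 16, 23, 30; the last is November 30.
1 March 2032 is a Monday, so the first Monday is March 1.
19 February 2032 falls between 30 November 2031 and 1 March 2032, so daylight saving is in effect and Velua Province is at UTC−03:00.
05:15 Velua Province + 3h = 08:15 UTC.
1 March 2032 is a Monday, so the first Monday is March 1 and the second is March 8.
1 October 2032 is a Friday, so Saturdays fall on 2, 9, 16, 23, 30; the last is October 30.
At the standard offset (UTC+12:30), 08:15 UTC + 12h30m = 20:45 Ireph Canton standard time.
The standard-time date in Ireph Canton, 19 February 2032, does not fall between 8 March and 30 October, so daylight saving is not in effect and Ireph Canton is at UTC+12:30.
08:15 UTC + 12h30m = 20:45 Ireph Canton.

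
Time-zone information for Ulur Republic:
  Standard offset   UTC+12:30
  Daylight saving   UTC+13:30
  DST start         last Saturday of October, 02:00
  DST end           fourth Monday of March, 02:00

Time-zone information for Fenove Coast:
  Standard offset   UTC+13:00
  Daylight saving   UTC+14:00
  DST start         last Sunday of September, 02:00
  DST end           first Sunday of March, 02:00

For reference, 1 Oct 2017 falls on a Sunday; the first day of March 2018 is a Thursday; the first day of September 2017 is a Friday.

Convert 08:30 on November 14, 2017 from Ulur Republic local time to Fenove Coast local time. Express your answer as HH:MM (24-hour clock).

1 October 2017 is a Sunday, so Saturdays fall on 7, 14, 21, 28; the last is October 28.
1 March 2018 is a Thursday, so the first Monday is March 5 and the fourth is March 26.
November 14, 2017 lies within the daylight-saving period (28 October 2017 – 26 March 2018), so Ulur Republic is on daylight time, UTC+13:30.
08:30 Ulur Republic − 13h30m = 19:00 UTC (rolling into the previous day, 13 November 2017).
1 September 2017 is a Friday, so Sundays fall on 3, 10, 17, 24; the last is September 24.
1 March 2018 is a Thursday, so the first Sunday is March 4.
At the standard offset (UTC+13:00), 19:00 UTC + 13h = 08:00 Fenove Coast standard time (rolling into the next day, 14 November 2017).
The standard-time date in Fenove Coast, November 14, 2017, lies within the daylight-saving period (24 September 2017 – 4 March 2018), so Fenove Coast is on daylight time, UTC+14:00.
19:00 UTC + 14h = 09:00 Fenove Coast (rolling into the next day, 14 November 2017).

09:00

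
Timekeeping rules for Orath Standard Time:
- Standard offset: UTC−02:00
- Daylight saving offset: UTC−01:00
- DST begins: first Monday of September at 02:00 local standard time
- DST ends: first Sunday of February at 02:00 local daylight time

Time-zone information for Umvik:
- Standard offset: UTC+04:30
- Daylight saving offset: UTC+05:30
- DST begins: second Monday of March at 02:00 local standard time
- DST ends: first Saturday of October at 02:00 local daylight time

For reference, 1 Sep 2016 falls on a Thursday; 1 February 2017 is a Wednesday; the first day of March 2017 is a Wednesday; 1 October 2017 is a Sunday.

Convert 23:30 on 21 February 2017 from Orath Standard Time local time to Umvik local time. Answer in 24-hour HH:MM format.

1 September 2016 is a Thursday, so the first Monday is September 5.
1 February 2017 is a Wednesday, so the first Sunday is February 5.
21 February 2017 does not fall between 5 September 2016 and 5 February 2017, so daylight saving is not in effect and Orath Standard Time is at UTC−02:00.
23:30 Orath Standard Time + 2h = 01:30 UTC (rolling into the next day, 22 February 2017).
1 March 2017 is a Wednesday, so the first Monday is March 6 and the second is March 13.
1 October 2017 is a Sunday, so the first Saturday is October 7.
At the standard offset (UTC+04:30), 01:30 UTC + 4h30m = 06:00 Umvik standard time.
The standard-time date in Umvik, 22 February 2017, does not fall between 13 March and 7 October, so daylight saving is not in effect and Umvik is at UTC+04:30.
01:30 UTC + 4h30m = 06:00 Umvik.

06:00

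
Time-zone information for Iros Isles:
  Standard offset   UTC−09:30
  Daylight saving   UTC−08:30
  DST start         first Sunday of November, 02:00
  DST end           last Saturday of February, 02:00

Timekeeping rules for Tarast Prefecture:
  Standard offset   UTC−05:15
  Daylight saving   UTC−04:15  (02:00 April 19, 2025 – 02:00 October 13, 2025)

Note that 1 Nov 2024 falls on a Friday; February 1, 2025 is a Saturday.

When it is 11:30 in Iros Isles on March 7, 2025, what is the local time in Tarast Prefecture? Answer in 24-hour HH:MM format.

15:45

1 November 2024 is a Friday, so the first Sunday is November 3.
1 February 2025 is a Saturday, so Saturdays fall on 1, 8, 15, 22; the last is February 22.
Daylight saving runs 3 November 2024 – 22 February 2025; March 7, 2025 is outside that window, so Iros Isles is on standard time at UTC−09:30.
11:30 Iros Isles + 9h30m = 21:00 UTC.
At the standard offset (UTC−05:15), 21:00 UTC − 5h15m = 15:45 Tarast Prefecture standard time.
The standard-time date in Tarast Prefecture, March 7, 2025, is outside the daylight-saving period (19 April – 13 October), so Tarast Prefecture is on standard time, UTC−05:15.
21:00 UTC − 5h15m = 15:45 Tarast Prefecture.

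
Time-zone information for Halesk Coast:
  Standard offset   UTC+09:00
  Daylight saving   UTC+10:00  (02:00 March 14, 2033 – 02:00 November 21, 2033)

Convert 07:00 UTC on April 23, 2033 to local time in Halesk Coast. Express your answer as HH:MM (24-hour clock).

At the standard offset (UTC+09:00), 07:00 UTC + 9h = 16:00 Halesk Coast standard time.
The standard-time date in Halesk Coast, April 23, 2033, lies within the daylight-saving period (14 March – 21 November), so Halesk Coast is on daylight time, UTC+10:00.
07:00 UTC + 10h = 17:00 local.

17:00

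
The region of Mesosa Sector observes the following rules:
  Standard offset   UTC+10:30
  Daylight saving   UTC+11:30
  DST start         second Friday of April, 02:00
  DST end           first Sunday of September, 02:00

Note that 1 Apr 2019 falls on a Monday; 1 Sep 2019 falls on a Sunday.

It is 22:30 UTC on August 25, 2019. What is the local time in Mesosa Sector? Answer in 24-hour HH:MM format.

1 April 2019 is a Monday, so the first Friday is April 5 and the second is April 12.
1 September 2019 is a Sunday, so the first Sunday is September 1.
At the standard offset (UTC+10:30), 22:30 UTC + 10h30m = 09:00 Mesosa Sector standard time (rolling into the next day, 26 August 2019).
The standard-time date in Mesosa Sector, August 26, 2019, lies within the daylight-saving period (12 April – 1 September), so Mesosa Sector is on daylight time, UTC+11:30.
22:30 UTC + 11h30m = 10:00 local (rolling into the next day, 26 August 2019).

10:00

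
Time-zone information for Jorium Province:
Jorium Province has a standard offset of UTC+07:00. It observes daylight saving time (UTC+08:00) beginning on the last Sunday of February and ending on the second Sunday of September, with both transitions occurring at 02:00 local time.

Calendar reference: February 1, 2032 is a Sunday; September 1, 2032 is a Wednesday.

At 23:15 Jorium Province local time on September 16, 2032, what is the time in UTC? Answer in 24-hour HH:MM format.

1 February 2032 is a Sunday, so Sundays fall on 1, 8, 15, 22, 29; the last is February 29.
1 September 2032 is a Wednesday, so the first Sunday is September 5 and the second is September 12.
Daylight saving runs 29 February – 12 September; September 16, 2032 is outside that window, so Jorium Province is on standard time at UTC+07:00.
23:15 local − 7h = 16:15 UTC.

16:15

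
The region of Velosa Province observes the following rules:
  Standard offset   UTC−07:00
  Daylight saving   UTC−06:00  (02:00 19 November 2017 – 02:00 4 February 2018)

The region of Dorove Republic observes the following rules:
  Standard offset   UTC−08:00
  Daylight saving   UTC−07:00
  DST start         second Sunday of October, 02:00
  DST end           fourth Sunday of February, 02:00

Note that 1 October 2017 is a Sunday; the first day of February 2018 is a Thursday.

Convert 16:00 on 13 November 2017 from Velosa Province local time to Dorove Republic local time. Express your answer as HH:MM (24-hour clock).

16:00

13 November 2017 does not fall between 19 November 2017 and 4 February 2018, so daylight saving is not in effect and Velosa Province is at UTC−07:00.
16:00 Velosa Province + 7h = 23:00 UTC.
1 October 2017 is a Sunday, so the first Sunday is October 1 and the second is October 8.
1 February 2018 is a Thursday, so the first Sunday is February 4 and the fourth is February 25.
At the standard offset (UTC−08:00), 23:00 UTC − 8h = 15:00 Dorove Republic standard time.
The standard-time date in Dorove Republic, 13 November 2017, lies within the daylight-saving period (8 October 2017 – 25 February 2018), so Dorove Republic is on daylight time, UTC−07:00.
23:00 UTC − 7h = 16:00 Dorove Republic.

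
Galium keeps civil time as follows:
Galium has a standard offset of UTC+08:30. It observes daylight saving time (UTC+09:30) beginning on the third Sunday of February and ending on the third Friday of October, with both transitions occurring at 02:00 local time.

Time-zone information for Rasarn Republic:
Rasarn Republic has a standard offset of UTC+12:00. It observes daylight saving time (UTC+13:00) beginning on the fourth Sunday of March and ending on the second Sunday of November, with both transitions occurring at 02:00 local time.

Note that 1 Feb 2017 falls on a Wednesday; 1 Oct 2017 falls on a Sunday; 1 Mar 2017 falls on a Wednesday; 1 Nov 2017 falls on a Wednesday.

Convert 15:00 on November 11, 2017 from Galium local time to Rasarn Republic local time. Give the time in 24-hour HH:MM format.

19:30

1 February 2017 is a Wednesday, so the first Sunday is February 5 and the third is February 19.
1 October 2017 is a Sunday, so the first Friday is October 6 and the third is October 20.
November 11, 2017 is outside the daylight-saving period (19 February – 20 October), so Galium is on standard time, UTC+08:30.
15:00 Galium − 8h30m = 06:30 UTC.
1 March 2017 is a Wednesday, so the first Sunday is March 5 and the fourth is March 26.
1 November 2017 is a Wednesday, so the first Sunday is November 5 and the second is November 12.
At the standard offset (UTC+12:00), 06:30 UTC + 12h = 18:30 Rasarn Republic standard time.
The standard-time date in Rasarn Republic, November 11, 2017, lies within the daylight-saving period (26 March – 12 November), so Rasarn Republic is on daylight time, UTC+13:00.
06:30 UTC + 13h = 19:30 Rasarn Republic.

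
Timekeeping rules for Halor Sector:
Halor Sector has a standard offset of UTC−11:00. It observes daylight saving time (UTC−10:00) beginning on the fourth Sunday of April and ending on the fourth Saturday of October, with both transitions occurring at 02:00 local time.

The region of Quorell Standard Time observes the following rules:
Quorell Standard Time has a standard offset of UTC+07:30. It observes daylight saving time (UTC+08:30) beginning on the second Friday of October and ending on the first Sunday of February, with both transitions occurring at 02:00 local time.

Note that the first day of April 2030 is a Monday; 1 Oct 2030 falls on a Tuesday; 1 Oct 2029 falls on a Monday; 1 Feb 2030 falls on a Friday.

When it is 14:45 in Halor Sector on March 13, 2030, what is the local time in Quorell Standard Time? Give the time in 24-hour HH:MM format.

09:15

1 April 2030 is a Monday, so the first Sunday is April 7 and the fourth is April 28.
1 October 2030 is a Tuesday, so the first Saturday is October 5 and the fourth is October 26.
March 13, 2030 is outside the daylight-saving period (28 April – 26 October), so Halor Sector is on standard time, UTC−11:00.
14:45 Halor Sector + 11h = 01:45 UTC (rolling into the next day, 14 March 2030).
1 October 2029 is a Monday, so the first Friday is October 5 and the second is October 12.
1 February 2030 is a Friday, so the first Sunday is February 3.
At the standard offset (UTC+07:30), 01:45 UTC + 7h30m = 09:15 Quorell Standard Time standard time.
The standard-time date in Quorell Standard Time, March 14, 2030, does not fall between 12 October 2029 and 3 February 2030, so daylight saving is not in effect and Quorell Standard Time is at UTC+07:30.
01:45 UTC + 7h30m = 09:15 Quorell Standard Time.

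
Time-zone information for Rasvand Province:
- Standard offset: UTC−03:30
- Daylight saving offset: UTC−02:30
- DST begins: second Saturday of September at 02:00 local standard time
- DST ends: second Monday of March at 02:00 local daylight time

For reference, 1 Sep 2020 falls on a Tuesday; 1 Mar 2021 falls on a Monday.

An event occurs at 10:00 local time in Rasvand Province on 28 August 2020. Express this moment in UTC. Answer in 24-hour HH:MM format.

1 September 2020 is a Tuesday, so the first Saturday is September 5 and the second is September 12.
1 March 2021 is a Monday, so the first Monday is March 1 and the second is March 8.
28 August 2020 is outside the daylight-saving period (12 September 2020 – 8 March 2021), so Rasvand Province is on standard time, UTC−03:30.
10:00 local + 3h30m = 13:30 UTC.

13:30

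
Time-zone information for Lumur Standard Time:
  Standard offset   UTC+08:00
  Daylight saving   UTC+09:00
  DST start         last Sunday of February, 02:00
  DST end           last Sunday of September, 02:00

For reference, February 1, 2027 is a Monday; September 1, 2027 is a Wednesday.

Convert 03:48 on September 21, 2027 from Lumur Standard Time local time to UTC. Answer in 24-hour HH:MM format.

18:48

1 February 2027 is a Monday, so Sundays fall on 7, 14, 21, 28; the last is February 28.
1 September 2027 is a Wednesday, so Sundays fall on 5, 12, 19, 26; the last is September 26.
September 21, 2027 lies within the daylight-saving period (28 February – 26 September), so Lumur Standard Time is on daylight time, UTC+09:00.
03:48 local − 9h = 18:48 UTC (rolling into the previous day, 20 September 2027).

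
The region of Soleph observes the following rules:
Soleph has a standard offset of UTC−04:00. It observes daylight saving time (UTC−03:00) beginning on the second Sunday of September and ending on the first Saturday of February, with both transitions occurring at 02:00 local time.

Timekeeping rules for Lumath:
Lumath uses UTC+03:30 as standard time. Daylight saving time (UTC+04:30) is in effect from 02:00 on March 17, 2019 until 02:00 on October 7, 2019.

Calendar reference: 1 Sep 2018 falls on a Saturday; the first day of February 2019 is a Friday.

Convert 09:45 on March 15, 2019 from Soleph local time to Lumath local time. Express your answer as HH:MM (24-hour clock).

17:15

1 September 2018 is a Saturday, so the first Sunday is September 2 and the second is September 9.
1 February 2019 is a Friday, so the first Saturday is February 2.
March 15, 2019 does not fall between 9 September 2018 and 2 February 2019, so daylight saving is not in effect and Soleph is at UTC−04:00.
09:45 Soleph + 4h = 13:45 UTC.
At the standard offset (UTC+03:30), 13:45 UTC + 3h30m = 17:15 Lumath standard time.
The standard-time date in Lumath, March 15, 2019, is outside the daylight-saving period (17 March – 7 October), so Lumath is on standard time, UTC+03:30.
13:45 UTC + 3h30m = 17:15 Lumath.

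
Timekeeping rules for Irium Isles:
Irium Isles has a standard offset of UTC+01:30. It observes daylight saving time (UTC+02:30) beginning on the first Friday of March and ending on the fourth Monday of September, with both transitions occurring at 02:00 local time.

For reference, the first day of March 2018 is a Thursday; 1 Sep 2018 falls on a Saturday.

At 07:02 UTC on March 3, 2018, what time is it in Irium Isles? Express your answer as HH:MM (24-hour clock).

1 March 2018 is a Thursday, so the first Friday is March 2.
1 September 2018 is a Saturday, so the first Monday is September 3 and the fourth is September 24.
At the standard offset (UTC+01:30), 07:02 UTC + 1h30m = 08:32 Irium Isles standard time.
The standard-time date in Irium Isles, March 3, 2018, lies within the daylight-saving period (2 March – 24 September), so Irium Isles is on daylight time, UTC+02:30.
07:02 UTC + 2h30m = 09:32 local.

09:32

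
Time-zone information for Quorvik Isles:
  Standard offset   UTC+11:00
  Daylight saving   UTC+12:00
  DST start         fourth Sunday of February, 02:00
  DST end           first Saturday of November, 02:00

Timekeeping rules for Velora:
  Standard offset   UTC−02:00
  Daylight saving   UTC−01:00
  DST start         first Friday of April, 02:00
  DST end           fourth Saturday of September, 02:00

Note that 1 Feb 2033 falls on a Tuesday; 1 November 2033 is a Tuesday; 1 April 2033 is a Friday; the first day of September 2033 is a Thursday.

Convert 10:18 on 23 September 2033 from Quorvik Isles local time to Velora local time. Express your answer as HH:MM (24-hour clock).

21:18

1 February 2033 is a Tuesday, so the first Sunday is February 6 and the fourth is February 27.
1 November 2033 is a Tuesday, so the first Saturday is November 5.
23 September 2033 falls between 27 February and 5 November, so daylight saving is in effect and Quorvik Isles is at UTC+12:00.
10:18 Quorvik Isles − 12h = 22:18 UTC (rolling into the previous day, 22 September 2033).
1 April 2033 is a Friday, so the first Friday is April 1.
1 September 2033 is a Thursday, so the first Saturday is September 3 and the fourth is September 24.
At the standard offset (UTC−02:00), 22:18 UTC − 2h = 20:18 Velora standard time.
The standard-time date in Velora, 22 September 2033, falls between 1 April and 24 September, so daylight saving is in effect and Velora is at UTC−01:00.
22:18 UTC − 1h = 21:18 Velora.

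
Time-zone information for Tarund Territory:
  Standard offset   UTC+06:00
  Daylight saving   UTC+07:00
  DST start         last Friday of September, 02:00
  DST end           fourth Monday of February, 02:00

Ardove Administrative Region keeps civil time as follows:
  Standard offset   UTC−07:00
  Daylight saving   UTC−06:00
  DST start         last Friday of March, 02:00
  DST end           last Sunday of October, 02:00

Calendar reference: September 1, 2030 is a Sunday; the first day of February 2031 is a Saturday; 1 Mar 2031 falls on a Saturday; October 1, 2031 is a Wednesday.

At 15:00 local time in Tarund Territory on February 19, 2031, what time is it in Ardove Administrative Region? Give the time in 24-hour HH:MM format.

1 September 2030 is a Sunday, so Fridays fall on 6, 13, 20, 27; the last is September 27.
1 February 2031 is a Saturday, so the first Monday is February 3 and the fourth is February 24.
Daylight saving runs 27 September 2030 – 24 February 2031; February 19, 2031 is inside that window, so Tarund Territory is at UTC+07:00.
15:00 Tarund Territory − 7h = 08:00 UTC.
1 March 2031 is a Saturday, so Fridays fall on 7, 14, 21, 28; the last is March 28.
1 October 2031 is a Wednesday, so Sundays fall on 5, 12, 19, 26; the last is October 26.
At the standard offset (UTC−07:00), 08:00 UTC − 7h = 01:00 Ardove Administrative Region standard time.
The standard-time date in Ardove Administrative Region, February 19, 2031, is outside the daylight-saving period (28 March – 26 October), so Ardove Administrative Region is on standard time, UTC−07:00.
08:00 UTC − 7h = 01:00 Ardove Administrative Region.

01:00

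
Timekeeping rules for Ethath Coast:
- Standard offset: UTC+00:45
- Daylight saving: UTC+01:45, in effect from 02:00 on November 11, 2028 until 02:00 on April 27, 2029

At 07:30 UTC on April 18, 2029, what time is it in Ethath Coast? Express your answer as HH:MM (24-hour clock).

09:15

At the standard offset (UTC+00:45), 07:30 UTC + 0h45m = 08:15 Ethath Coast standard time.
The standard-time date in Ethath Coast, April 18, 2029, falls between 11 November 2028 and 27 April 2029, so daylight saving is in effect and Ethath Coast is at UTC+01:45.
07:30 UTC + 1h45m = 09:15 local.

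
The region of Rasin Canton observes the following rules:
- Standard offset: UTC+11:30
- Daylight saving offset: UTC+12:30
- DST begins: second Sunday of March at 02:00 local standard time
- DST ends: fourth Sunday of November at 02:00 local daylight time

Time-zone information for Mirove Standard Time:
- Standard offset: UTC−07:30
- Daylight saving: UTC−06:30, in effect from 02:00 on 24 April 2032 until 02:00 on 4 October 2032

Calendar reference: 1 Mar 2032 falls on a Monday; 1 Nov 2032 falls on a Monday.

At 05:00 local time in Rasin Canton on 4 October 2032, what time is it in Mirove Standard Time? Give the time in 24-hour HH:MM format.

1 March 2032 is a Monday, so the first Sunday is March 7 and the second is March 14.
1 November 2032 is a Monday, so the first Sunday is November 7 and the fourth is November 28.
Daylight saving runs 14 March – 28 November; 4 October 2032 is inside that window, so Rasin Canton is at UTC+12:30.
05:00 Rasin Canton − 12h30m = 16:30 UTC (rolling into the previous day, 3 October 2032).
At the standard offset (UTC−07:30), 16:30 UTC − 7h30m = 09:00 Mirove Standard Time standard time.
Daylight saving runs 24 April – 4 October; the standard-time date in Mirove Standard Time, 3 October 2032, is inside that window, so Mirove Standard Time is at UTC−06:30.
16:30 UTC − 6h30m = 10:00 Mirove Standard Time.

10:00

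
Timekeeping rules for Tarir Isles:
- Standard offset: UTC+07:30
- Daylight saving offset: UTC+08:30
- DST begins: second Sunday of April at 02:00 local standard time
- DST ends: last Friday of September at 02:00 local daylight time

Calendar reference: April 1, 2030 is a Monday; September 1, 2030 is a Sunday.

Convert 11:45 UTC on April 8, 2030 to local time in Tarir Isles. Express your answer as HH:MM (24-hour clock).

1 April 2030 is a Monday, so the first Sunday is April 7 and the second is April 14.
1 September 2030 is a Sunday, so Fridays fall on 6, 13, 20, 27; the last is September 27.
At the standard offset (UTC+07:30), 11:45 UTC + 7h30m = 19:15 Tarir Isles standard time.
The standard-time date in Tarir Isles, April 8, 2030, does not fall between 14 April and 27 September, so daylight saving is not in effect and Tarir Isles is at UTC+07:30.
11:45 UTC + 7h30m = 19:15 local.

19:15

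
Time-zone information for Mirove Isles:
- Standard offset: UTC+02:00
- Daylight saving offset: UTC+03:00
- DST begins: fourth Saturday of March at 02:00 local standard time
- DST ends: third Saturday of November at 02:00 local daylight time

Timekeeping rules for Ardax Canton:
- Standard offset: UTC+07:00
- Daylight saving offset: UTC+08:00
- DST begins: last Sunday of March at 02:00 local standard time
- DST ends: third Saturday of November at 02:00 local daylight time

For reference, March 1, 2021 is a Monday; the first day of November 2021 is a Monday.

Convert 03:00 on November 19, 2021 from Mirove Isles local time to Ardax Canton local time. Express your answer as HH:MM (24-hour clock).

1 March 2021 is a Monday, so the first Saturday is March 6 and the fourth is March 27.
1 November 2021 is a Monday, so the first Saturday is November 6 and the third is November 20.
November 19, 2021 falls between 27 March and 20 November, so daylight saving is in effect and Mirove Isles is at UTC+03:00.
03:00 Mirove Isles − 3h = 00:00 UTC.
1 March 2021 is a Monday, so Sundays fall on 7, 14, 21, 28; the last is March 28.
1 November 2021 is a Monday, so the first Saturday is November 6 and the third is November 20.
At the standard offset (UTC+07:00), 00:00 UTC + 7h = 07:00 Ardax Canton standard time.
Daylight saving runs 28 March – 20 November; the standard-time date in Ardax Canton, November 19, 2021, is inside that window, so Ardax Canton is at UTC+08:00.
00:00 UTC + 8h = 08:00 Ardax Canton.

08:00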